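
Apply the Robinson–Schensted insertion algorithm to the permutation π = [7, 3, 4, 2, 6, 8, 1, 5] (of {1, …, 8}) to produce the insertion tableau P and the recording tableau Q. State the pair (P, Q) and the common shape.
P = [1, 4, 5, 8] / [2, 6] / [3] / [7];  Q = [1, 3, 5, 6] / [2, 8] / [4] / [7];  common shape = (4, 2, 1, 1)

Row-insert the values π_1, π_2, … into P one at a time, bumping the leftmost entry strictly greater than the inserted value down to the next row. The recording tableau Q records, in position (i, j), the step at which that cell was added to P.
  Insert 7 (step 1): P = [7];  Q = [1]
  Insert 3 (step 2): P = [3] / [7];  Q = [1] / [2]
  Insert 4 (step 3): P = [3, 4] / [7];  Q = [1, 3] / [2]
  Insert 2 (step 4): P = [2, 4] / [3] / [7];  Q = [1, 3] / [2] / [4]
  Insert 6 (step 5): P = [2, 4, 6] / [3] / [7];  Q = [1, 3, 5] / [2] / [4]
  Insert 8 (step 6): P = [2, 4, 6, 8] / [3] / [7];  Q = [1, 3, 5, 6] / [2] / [4]
  Insert 1 (step 7): P = [1, 4, 6, 8] / [2] / [3] / [7];  Q = [1, 3, 5, 6] / [2] / [4] / [7]
  Insert 5 (step 8): P = [1, 4, 5, 8] / [2, 6] / [3] / [7];  Q = [1, 3, 5, 6] / [2, 8] / [4] / [7]
Final shape: (4, 2, 1, 1).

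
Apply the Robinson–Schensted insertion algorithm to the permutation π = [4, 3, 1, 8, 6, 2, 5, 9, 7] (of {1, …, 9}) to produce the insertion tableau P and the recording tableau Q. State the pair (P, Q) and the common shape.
P = [1, 2, 5, 7] / [3, 6, 9] / [4, 8];  Q = [1, 4, 7, 8] / [2, 5, 9] / [3, 6];  common shape = (4, 3, 2)

Row-insert the values π_1, π_2, … into P one at a time, bumping the leftmost entry strictly greater than the inserted value down to the next row. The recording tableau Q records, in position (i, j), the step at which that cell was added to P.
  Insert 4 (step 1): P = [4];  Q = [1]
  Insert 3 (step 2): P = [3] / [4];  Q = [1] / [2]
  Insert 1 (step 3): P = [1] / [3] / [4];  Q = [1] / [2] / [3]
  Insert 8 (step 4): P = [1, 8] / [3] / [4];  Q = [1, 4] / [2] / [3]
  Insert 6 (step 5): P = [1, 6] / [3, 8] / [4];  Q = [1, 4] / [2, 5] / [3]
  Insert 2 (step 6): P = [1, 2] / [3, 6] / [4, 8];  Q = [1, 4] / [2, 5] / [3, 6]
  Insert 5 (step 7): P = [1, 2, 5] / [3, 6] / [4, 8];  Q = [1, 4, 7] / [2, 5] / [3, 6]
  Insert 9 (step 8): P = [1, 2, 5, 9] / [3, 6] / [4, 8];  Q = [1, 4, 7, 8] / [2, 5] / [3, 6]
  Insert 7 (step 9): P = [1, 2, 5, 7] / [3, 6, 9] / [4, 8];  Q = [1, 4, 7, 8] / [2, 5, 9] / [3, 6]
Final shape: (4, 3, 2).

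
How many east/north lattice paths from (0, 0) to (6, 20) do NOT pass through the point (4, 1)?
Number of paths = 229180

Total paths from (0, 0) to (6, 20): C(26, 6) = 230230. Paths through (4, 1): (paths (0, 0) → (4, 1)) × (paths (4, 1) → (6, 20)) = C(5, 4) · C(21, 2) = 5 · 210 = 1050. Avoidance count = 230230 − 1050 = 229180.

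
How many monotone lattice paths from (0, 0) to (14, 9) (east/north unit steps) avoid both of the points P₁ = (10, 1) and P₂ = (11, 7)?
Number of paths = 494275

Inclusion–exclusion. Total paths: C(23, 14) = 817190. Through P₁: C(11, 10)·C(12, 4) = 5445. Through P₂: C(18, 11)·C(5, 3) = 318240. Since P₁ is strictly southwest of P₂, a monotone path through both must visit P₁ then P₂; paths through both = C(11, 10)·C(7, 1)·C(5, 3) = 770. Avoid both = 817190 − 5445 − 318240 + 770 = 494275.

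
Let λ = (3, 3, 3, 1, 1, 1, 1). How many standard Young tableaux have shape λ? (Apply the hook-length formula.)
# SYT of shape (3, 3, 3, 1, 1, 1, 1) = 3575

Hook-length formula: f^λ = n! / Π hook(c), product over all cells c of the Young diagram. For λ = (3, 3, 3, 1, 1, 1, 1), n = 13 boxes. Hook lengths by row (left-to-right, top-to-bottom): [9, 4, 3]; [8, 3, 2]; [7, 2, 1]; [4]; [3]; [2]; [1]. Product of hooks = 1741824. So f^λ = 13! / 1741824 = 6227020800 / 1741824 = 3575.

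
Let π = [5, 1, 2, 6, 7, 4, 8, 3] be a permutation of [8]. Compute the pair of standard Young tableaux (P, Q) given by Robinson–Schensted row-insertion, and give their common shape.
P = [1, 2, 3, 7, 8] / [4, 6] / [5];  Q = [1, 3, 4, 5, 7] / [2, 6] / [8];  common shape = (5, 2, 1)

Row-insert the values π_1, π_2, … into P one at a time, bumping the leftmost entry strictly greater than the inserted value down to the next row. The recording tableau Q records, in position (i, j), the step at which that cell was added to P.
  Insert 5 (step 1): P = [5];  Q = [1]
  Insert 1 (step 2): P = [1] / [5];  Q = [1] / [2]
  Insert 2 (step 3): P = [1, 2] / [5];  Q = [1, 3] / [2]
  Insert 6 (step 4): P = [1, 2, 6] / [5];  Q = [1, 3, 4] / [2]
  Insert 7 (step 5): P = [1, 2, 6, 7] / [5];  Q = [1, 3, 4, 5] / [2]
  Insert 4 (step 6): P = [1, 2, 4, 7] / [5, 6];  Q = [1, 3, 4, 5] / [2, 6]
  Insert 8 (step 7): P = [1, 2, 4, 7, 8] / [5, 6];  Q = [1, 3, 4, 5, 7] / [2, 6]
  Insert 3 (step 8): P = [1, 2, 3, 7, 8] / [4, 6] / [5];  Q = [1, 3, 4, 5, 7] / [2, 6] / [8]
Final shape: (5, 2, 1).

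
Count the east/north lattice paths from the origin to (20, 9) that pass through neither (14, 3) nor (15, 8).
Number of paths = 6469281

Inclusion–exclusion. Total paths: C(29, 20) = 10015005. Through P₁: C(17, 14)·C(12, 6) = 628320. Through P₂: C(23, 15)·C(6, 5) = 2941884. Since P₁ is strictly southwest of P₂, a monotone path through both must visit P₁ then P₂; paths through both = C(17, 14)·C(6, 1)·C(6, 5) = 24480. Avoid both = 10015005 − 628320 − 2941884 + 24480 = 6469281.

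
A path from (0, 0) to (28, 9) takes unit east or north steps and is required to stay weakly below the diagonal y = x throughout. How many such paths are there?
Number of paths = 85795600

By the reflection principle (André's argument), the number of monotone paths to (28, 9) with n ≤ m that never go above y = x is C(37, 28) − C(37, 29) = 124403620 − 38608020 = 85795600.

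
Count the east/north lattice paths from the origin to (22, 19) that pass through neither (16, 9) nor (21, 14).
Number of paths = 217471748200

Inclusion–exclusion. Total paths: C(41, 22) = 244662670200. Through P₁: C(25, 16)·C(16, 6) = 16360143800. Through P₂: C(35, 21)·C(6, 1) = 13919756400. Since P₁ is strictly southwest of P₂, a monotone path through both must visit P₁ then P₂; paths through both = C(25, 16)·C(10, 5)·C(6, 1) = 3088978200. Avoid both = 244662670200 − 16360143800 − 13919756400 + 3088978200 = 217471748200.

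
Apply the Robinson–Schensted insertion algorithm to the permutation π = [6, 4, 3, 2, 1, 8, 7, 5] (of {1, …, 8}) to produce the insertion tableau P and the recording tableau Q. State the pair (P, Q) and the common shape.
P = [1, 5] / [2, 7] / [3, 8] / [4] / [6];  Q = [1, 6] / [2, 7] / [3, 8] / [4] / [5];  common shape = (2, 2, 2, 1, 1)

Row-insert the values π_1, π_2, … into P one at a time, bumping the leftmost entry strictly greater than the inserted value down to the next row. The recording tableau Q records, in position (i, j), the step at which that cell was added to P.
  Insert 6 (step 1): P = [6];  Q = [1]
  Insert 4 (step 2): P = [4] / [6];  Q = [1] / [2]
  Insert 3 (step 3): P = [3] / [4] / [6];  Q = [1] / [2] / [3]
  Insert 2 (step 4): P = [2] / [3] / [4] / [6];  Q = [1] / [2] / [3] / [4]
  Insert 1 (step 5): P = [1] / [2] / [3] / [4] / [6];  Q = [1] / [2] / [3] / [4] / [5]
  Insert 8 (step 6): P = [1, 8] / [2] / [3] / [4] / [6];  Q = [1, 6] / [2] / [3] / [4] / [5]
  Insert 7 (step 7): P = [1, 7] / [2, 8] / [3] / [4] / [6];  Q = [1, 6] / [2, 7] / [3] / [4] / [5]
  Insert 5 (step 8): P = [1, 5] / [2, 7] / [3, 8] / [4] / [6];  Q = [1, 6] / [2, 7] / [3, 8] / [4] / [5]
Final shape: (2, 2, 2, 1, 1).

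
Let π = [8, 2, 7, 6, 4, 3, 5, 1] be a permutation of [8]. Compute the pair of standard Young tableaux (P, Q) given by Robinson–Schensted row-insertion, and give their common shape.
P = [1, 3, 5] / [2] / [4] / [6] / [7] / [8];  Q = [1, 3, 7] / [2] / [4] / [5] / [6] / [8];  common shape = (3, 1, 1, 1, 1, 1)

Row-insert the values π_1, π_2, … into P one at a time, bumping the leftmost entry strictly greater than the inserted value down to the next row. The recording tableau Q records, in position (i, j), the step at which that cell was added to P.
  Insert 8 (step 1): P = [8];  Q = [1]
  Insert 2 (step 2): P = [2] / [8];  Q = [1] / [2]
  Insert 7 (step 3): P = [2, 7] / [8];  Q = [1, 3] / [2]
  Insert 6 (step 4): P = [2, 6] / [7] / [8];  Q = [1, 3] / [2] / [4]
  Insert 4 (step 5): P = [2, 4] / [6] / [7] / [8];  Q = [1, 3] / [2] / [4] / [5]
  Insert 3 (step 6): P = [2, 3] / [4] / [6] / [7] / [8];  Q = [1, 3] / [2] / [4] / [5] / [6]
  Insert 5 (step 7): P = [2, 3, 5] / [4] / [6] / [7] / [8];  Q = [1, 3, 7] / [2] / [4] / [5] / [6]
  Insert 1 (step 8): P = [1, 3, 5] / [2] / [4] / [6] / [7] / [8];  Q = [1, 3, 7] / [2] / [4] / [5] / [6] / [8]
Final shape: (3, 1, 1, 1, 1, 1).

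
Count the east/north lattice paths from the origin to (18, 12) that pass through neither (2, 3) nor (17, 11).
Number of paths = 32921395

Inclusion–exclusion. Total paths: C(30, 18) = 86493225. Through P₁: C(5, 2)·C(25, 16) = 20429750. Through P₂: C(28, 17)·C(2, 1) = 42948360. Since P₁ is strictly southwest of P₂, a monotone path through both must visit P₁ then P₂; paths through both = C(5, 2)·C(23, 15)·C(2, 1) = 9806280. Avoid both = 86493225 − 20429750 − 42948360 + 9806280 = 32921395.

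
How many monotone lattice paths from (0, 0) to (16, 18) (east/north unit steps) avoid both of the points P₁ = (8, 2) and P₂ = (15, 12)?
Number of paths = 2055304335

Inclusion–exclusion. Total paths: C(34, 16) = 2203961430. Through P₁: C(10, 8)·C(24, 8) = 33096195. Through P₂: C(27, 15)·C(7, 1) = 121687020. Since P₁ is strictly southwest of P₂, a monotone path through both must visit P₁ then P₂; paths through both = C(10, 8)·C(17, 7)·C(7, 1) = 6126120. Avoid both = 2203961430 − 33096195 − 121687020 + 6126120 = 2055304335.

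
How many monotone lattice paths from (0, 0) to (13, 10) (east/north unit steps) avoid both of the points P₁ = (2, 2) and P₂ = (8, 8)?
Number of paths = 536728

Inclusion–exclusion. Total paths: C(23, 13) = 1144066. Through P₁: C(4, 2)·C(19, 11) = 453492. Through P₂: C(16, 8)·C(7, 5) = 270270. Since P₁ is strictly southwest of P₂, a monotone path through both must visit P₁ then P₂; paths through both = C(4, 2)·C(12, 6)·C(7, 5) = 116424. Avoid both = 1144066 − 453492 − 270270 + 116424 = 536728.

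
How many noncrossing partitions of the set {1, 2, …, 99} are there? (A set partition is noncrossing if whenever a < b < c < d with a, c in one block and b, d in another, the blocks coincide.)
C_99 = 227508830794229349661819540395688853956041682601541047340

These noncrossing partitions are counted by the Catalan number C_n = (1/(n + 1)) · C(2n, n). For n = 99: C_99 = (1/100) · C(198, 99) = 22750883079422934966181954039568885395604168260154104734000/100 = 227508830794229349661819540395688853956041682601541047340.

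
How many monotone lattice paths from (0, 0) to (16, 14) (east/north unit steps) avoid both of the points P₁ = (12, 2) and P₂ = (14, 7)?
Number of paths = 141139771

Inclusion–exclusion. Total paths: C(30, 16) = 145422675. Through P₁: C(14, 12)·C(16, 4) = 165620. Through P₂: C(21, 14)·C(9, 2) = 4186080. Since P₁ is strictly southwest of P₂, a monotone path through both must visit P₁ then P₂; paths through both = C(14, 12)·C(7, 2)·C(9, 2) = 68796. Avoid both = 145422675 − 165620 − 4186080 + 68796 = 141139771.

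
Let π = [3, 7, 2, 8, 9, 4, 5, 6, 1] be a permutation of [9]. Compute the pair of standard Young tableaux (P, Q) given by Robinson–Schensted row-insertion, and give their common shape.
P = [1, 4, 5, 6] / [2, 7, 8, 9] / [3];  Q = [1, 2, 4, 5] / [3, 6, 7, 8] / [9];  common shape = (4, 4, 1)

Row-insert the values π_1, π_2, … into P one at a time, bumping the leftmost entry strictly greater than the inserted value down to the next row. The recording tableau Q records, in position (i, j), the step at which that cell was added to P.
  Insert 3 (step 1): P = [3];  Q = [1]
  Insert 7 (step 2): P = [3, 7];  Q = [1, 2]
  Insert 2 (step 3): P = [2, 7] / [3];  Q = [1, 2] / [3]
  Insert 8 (step 4): P = [2, 7, 8] / [3];  Q = [1, 2, 4] / [3]
  Insert 9 (step 5): P = [2, 7, 8, 9] / [3];  Q = [1, 2, 4, 5] / [3]
  Insert 4 (step 6): P = [2, 4, 8, 9] / [3, 7];  Q = [1, 2, 4, 5] / [3, 6]
  Insert 5 (step 7): P = [2, 4, 5, 9] / [3, 7, 8];  Q = [1, 2, 4, 5] / [3, 6, 7]
  Insert 6 (step 8): P = [2, 4, 5, 6] / [3, 7, 8, 9];  Q = [1, 2, 4, 5] / [3, 6, 7, 8]
  Insert 1 (step 9): P = [1, 4, 5, 6] / [2, 7, 8, 9] / [3];  Q = [1, 2, 4, 5] / [3, 6, 7, 8] / [9]
Final shape: (4, 4, 1).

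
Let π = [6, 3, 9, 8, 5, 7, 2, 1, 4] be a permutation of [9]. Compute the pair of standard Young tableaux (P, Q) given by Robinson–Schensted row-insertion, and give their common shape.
P = [1, 4, 7] / [2, 5] / [3, 8] / [6] / [9];  Q = [1, 3, 6] / [2, 4] / [5, 9] / [7] / [8];  common shape = (3, 2, 2, 1, 1)

Row-insert the values π_1, π_2, … into P one at a time, bumping the leftmost entry strictly greater than the inserted value down to the next row. The recording tableau Q records, in position (i, j), the step at which that cell was added to P.
  Insert 6 (step 1): P = [6];  Q = [1]
  Insert 3 (step 2): P = [3] / [6];  Q = [1] / [2]
  Insert 9 (step 3): P = [3, 9] / [6];  Q = [1, 3] / [2]
  Insert 8 (step 4): P = [3, 8] / [6, 9];  Q = [1, 3] / [2, 4]
  Insert 5 (step 5): P = [3, 5] / [6, 8] / [9];  Q = [1, 3] / [2, 4] / [5]
  Insert 7 (step 6): P = [3, 5, 7] / [6, 8] / [9];  Q = [1, 3, 6] / [2, 4] / [5]
  Insert 2 (step 7): P = [2, 5, 7] / [3, 8] / [6] / [9];  Q = [1, 3, 6] / [2, 4] / [5] / [7]
  Insert 1 (step 8): P = [1, 5, 7] / [2, 8] / [3] / [6] / [9];  Q = [1, 3, 6] / [2, 4] / [5] / [7] / [8]
  Insert 4 (step 9): P = [1, 4, 7] / [2, 5] / [3, 8] / [6] / [9];  Q = [1, 3, 6] / [2, 4] / [5, 9] / [7] / [8]
Final shape: (3, 2, 2, 1, 1).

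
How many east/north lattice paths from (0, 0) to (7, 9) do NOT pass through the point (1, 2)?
Number of paths = 6292

Total paths from (0, 0) to (7, 9): C(16, 7) = 11440. Paths through (1, 2): (paths (0, 0) → (1, 2)) × (paths (1, 2) → (7, 9)) = C(3, 1) · C(13, 6) = 3 · 1716 = 5148. Avoidance count = 11440 − 5148 = 6292.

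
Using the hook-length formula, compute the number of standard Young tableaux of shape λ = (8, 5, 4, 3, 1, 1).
# SYT of shape (8, 5, 4, 3, 1, 1) = 3361763328

Hook-length formula: f^λ = n! / Π hook(c), product over all cells c of the Young diagram. For λ = (8, 5, 4, 3, 1, 1), n = 22 boxes. Hook lengths by row (left-to-right, top-to-bottom): [13, 10, 9, 7, 5, 3, 2, 1]; [9, 6, 5, 3, 1]; [7, 4, 3, 1]; [5, 2, 1]; [2]; [1]. Product of hooks = 334348560000. So f^λ = 22! / 334348560000 = 1124000727777607680000 / 334348560000 = 3361763328.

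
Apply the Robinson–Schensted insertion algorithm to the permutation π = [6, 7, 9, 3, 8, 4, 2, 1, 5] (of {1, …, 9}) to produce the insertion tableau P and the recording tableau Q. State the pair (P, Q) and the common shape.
P = [1, 4, 5] / [2, 7, 8] / [3] / [6] / [9];  Q = [1, 2, 3] / [4, 5, 9] / [6] / [7] / [8];  common shape = (3, 3, 1, 1, 1)

Row-insert the values π_1, π_2, … into P one at a time, bumping the leftmost entry strictly greater than the inserted value down to the next row. The recording tableau Q records, in position (i, j), the step at which that cell was added to P.
  Insert 6 (step 1): P = [6];  Q = [1]
  Insert 7 (step 2): P = [6, 7];  Q = [1, 2]
  Insert 9 (step 3): P = [6, 7, 9];  Q = [1, 2, 3]
  Insert 3 (step 4): P = [3, 7, 9] / [6];  Q = [1, 2, 3] / [4]
  Insert 8 (step 5): P = [3, 7, 8] / [6, 9];  Q = [1, 2, 3] / [4, 5]
  Insert 4 (step 6): P = [3, 4, 8] / [6, 7] / [9];  Q = [1, 2, 3] / [4, 5] / [6]
  Insert 2 (step 7): P = [2, 4, 8] / [3, 7] / [6] / [9];  Q = [1, 2, 3] / [4, 5] / [6] / [7]
  Insert 1 (step 8): P = [1, 4, 8] / [2, 7] / [3] / [6] / [9];  Q = [1, 2, 3] / [4, 5] / [6] / [7] / [8]
  Insert 5 (step 9): P = [1, 4, 5] / [2, 7, 8] / [3] / [6] / [9];  Q = [1, 2, 3] / [4, 5, 9] / [6] / [7] / [8]
Final shape: (3, 3, 1, 1, 1).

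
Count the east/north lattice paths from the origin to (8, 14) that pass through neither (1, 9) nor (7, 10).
Number of paths = 214960

Inclusion–exclusion. Total paths: C(22, 8) = 319770. Through P₁: C(10, 1)·C(12, 7) = 7920. Through P₂: C(17, 7)·C(5, 1) = 97240. Since P₁ is strictly southwest of P₂, a monotone path through both must visit P₁ then P₂; paths through both = C(10, 1)·C(7, 6)·C(5, 1) = 350. Avoid both = 319770 − 7920 − 97240 + 350 = 214960.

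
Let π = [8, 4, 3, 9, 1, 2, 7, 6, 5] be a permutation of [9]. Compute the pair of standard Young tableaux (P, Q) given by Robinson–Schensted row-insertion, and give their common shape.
P = [1, 2, 5] / [3, 6] / [4, 7] / [8, 9];  Q = [1, 4, 7] / [2, 6] / [3, 8] / [5, 9];  common shape = (3, 2, 2, 2)

Row-insert the values π_1, π_2, … into P one at a time, bumping the leftmost entry strictly greater than the inserted value down to the next row. The recording tableau Q records, in position (i, j), the step at which that cell was added to P.
  Insert 8 (step 1): P = [8];  Q = [1]
  Insert 4 (step 2): P = [4] / [8];  Q = [1] / [2]
  Insert 3 (step 3): P = [3] / [4] / [8];  Q = [1] / [2] / [3]
  Insert 9 (step 4): P = [3, 9] / [4] / [8];  Q = [1, 4] / [2] / [3]
  Insert 1 (step 5): P = [1, 9] / [3] / [4] / [8];  Q = [1, 4] / [2] / [3] / [5]
  Insert 2 (step 6): P = [1, 2] / [3, 9] / [4] / [8];  Q = [1, 4] / [2, 6] / [3] / [5]
  Insert 7 (step 7): P = [1, 2, 7] / [3, 9] / [4] / [8];  Q = [1, 4, 7] / [2, 6] / [3] / [5]
  Insert 6 (step 8): P = [1, 2, 6] / [3, 7] / [4, 9] / [8];  Q = [1, 4, 7] / [2, 6] / [3, 8] / [5]
  Insert 5 (step 9): P = [1, 2, 5] / [3, 6] / [4, 7] / [8, 9];  Q = [1, 4, 7] / [2, 6] / [3, 8] / [5, 9]
Final shape: (3, 2, 2, 2).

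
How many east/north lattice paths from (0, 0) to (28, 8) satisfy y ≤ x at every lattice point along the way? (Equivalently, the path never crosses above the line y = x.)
Number of paths = 21912660

By the reflection principle (André's argument), the number of monotone paths to (28, 8) with n ≤ m that never go above y = x is C(36, 28) − C(36, 29) = 30260340 − 8347680 = 21912660.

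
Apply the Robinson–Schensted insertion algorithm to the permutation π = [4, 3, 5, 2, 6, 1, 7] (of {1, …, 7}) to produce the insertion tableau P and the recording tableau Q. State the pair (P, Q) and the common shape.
P = [1, 5, 6, 7] / [2] / [3] / [4];  Q = [1, 3, 5, 7] / [2] / [4] / [6];  common shape = (4, 1, 1, 1)

Row-insert the values π_1, π_2, … into P one at a time, bumping the leftmost entry strictly greater than the inserted value down to the next row. The recording tableau Q records, in position (i, j), the step at which that cell was added to P.
  Insert 4 (step 1): P = [4];  Q = [1]
  Insert 3 (step 2): P = [3] / [4];  Q = [1] / [2]
  Insert 5 (step 3): P = [3, 5] / [4];  Q = [1, 3] / [2]
  Insert 2 (step 4): P = [2, 5] / [3] / [4];  Q = [1, 3] / [2] / [4]
  Insert 6 (step 5): P = [2, 5, 6] / [3] / [4];  Q = [1, 3, 5] / [2] / [4]
  Insert 1 (step 6): P = [1, 5, 6] / [2] / [3] / [4];  Q = [1, 3, 5] / [2] / [4] / [6]
  Insert 7 (step 7): P = [1, 5, 6, 7] / [2] / [3] / [4];  Q = [1, 3, 5, 7] / [2] / [4] / [6]
Final shape: (4, 1, 1, 1).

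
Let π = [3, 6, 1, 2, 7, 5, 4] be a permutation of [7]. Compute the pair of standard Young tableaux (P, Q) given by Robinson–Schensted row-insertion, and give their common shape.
P = [1, 2, 4] / [3, 5, 7] / [6];  Q = [1, 2, 5] / [3, 4, 6] / [7];  common shape = (3, 3, 1)

Row-insert the values π_1, π_2, … into P one at a time, bumping the leftmost entry strictly greater than the inserted value down to the next row. The recording tableau Q records, in position (i, j), the step at which that cell was added to P.
  Insert 3 (step 1): P = [3];  Q = [1]
  Insert 6 (step 2): P = [3, 6];  Q = [1, 2]
  Insert 1 (step 3): P = [1, 6] / [3];  Q = [1, 2] / [3]
  Insert 2 (step 4): P = [1, 2] / [3, 6];  Q = [1, 2] / [3, 4]
  Insert 7 (step 5): P = [1, 2, 7] / [3, 6];  Q = [1, 2, 5] / [3, 4]
  Insert 5 (step 6): P = [1, 2, 5] / [3, 6, 7];  Q = [1, 2, 5] / [3, 4, 6]
  Insert 4 (step 7): P = [1, 2, 4] / [3, 5, 7] / [6];  Q = [1, 2, 5] / [3, 4, 6] / [7]
Final shape: (3, 3, 1).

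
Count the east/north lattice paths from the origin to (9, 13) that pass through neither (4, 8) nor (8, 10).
Number of paths = 227348

Inclusion–exclusion. Total paths: C(22, 9) = 497420. Through P₁: C(12, 4)·C(10, 5) = 124740. Through P₂: C(18, 8)·C(4, 1) = 175032. Since P₁ is strictly southwest of P₂, a monotone path through both must visit P₁ then P₂; paths through both = C(12, 4)·C(6, 4)·C(4, 1) = 29700. Avoid both = 497420 − 124740 − 175032 + 29700 = 227348.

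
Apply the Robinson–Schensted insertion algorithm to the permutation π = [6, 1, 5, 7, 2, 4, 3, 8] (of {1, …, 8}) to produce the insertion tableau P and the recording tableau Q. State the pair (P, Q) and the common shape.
P = [1, 2, 3, 8] / [4, 7] / [5] / [6];  Q = [1, 3, 4, 8] / [2, 6] / [5] / [7];  common shape = (4, 2, 1, 1)

Row-insert the values π_1, π_2, … into P one at a time, bumping the leftmost entry strictly greater than the inserted value down to the next row. The recording tableau Q records, in position (i, j), the step at which that cell was added to P.
  Insert 6 (step 1): P = [6];  Q = [1]
  Insert 1 (step 2): P = [1] / [6];  Q = [1] / [2]
  Insert 5 (step 3): P = [1, 5] / [6];  Q = [1, 3] / [2]
  Insert 7 (step 4): P = [1, 5, 7] / [6];  Q = [1, 3, 4] / [2]
  Insert 2 (step 5): P = [1, 2, 7] / [5] / [6];  Q = [1, 3, 4] / [2] / [5]
  Insert 4 (step 6): P = [1, 2, 4] / [5, 7] / [6];  Q = [1, 3, 4] / [2, 6] / [5]
  Insert 3 (step 7): P = [1, 2, 3] / [4, 7] / [5] / [6];  Q = [1, 3, 4] / [2, 6] / [5] / [7]
  Insert 8 (step 8): P = [1, 2, 3, 8] / [4, 7] / [5] / [6];  Q = [1, 3, 4, 8] / [2, 6] / [5] / [7]
Final shape: (4, 2, 1, 1).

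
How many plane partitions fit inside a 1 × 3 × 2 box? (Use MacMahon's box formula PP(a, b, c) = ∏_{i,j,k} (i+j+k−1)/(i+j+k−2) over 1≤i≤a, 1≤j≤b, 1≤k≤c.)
PP(1, 3, 2) = 10

Evaluate the triple product over i = 1..1, j = 1..3, k = 1..2. The factors are (2/1) · (3/2) · (3/2) · (4/3) · (4/3) · (5/4). The numerators and denominators telescope so the product is an integer; carrying out the multiplication exactly gives PP(1, 3, 2) = 10.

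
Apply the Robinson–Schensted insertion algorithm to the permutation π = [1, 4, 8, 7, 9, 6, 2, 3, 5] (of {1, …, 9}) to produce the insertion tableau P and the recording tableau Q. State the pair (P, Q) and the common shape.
P = [1, 2, 3, 5] / [4, 6, 9] / [7] / [8];  Q = [1, 2, 3, 5] / [4, 8, 9] / [6] / [7];  common shape = (4, 3, 1, 1)

Row-insert the values π_1, π_2, … into P one at a time, bumping the leftmost entry strictly greater than the inserted value down to the next row. The recording tableau Q records, in position (i, j), the step at which that cell was added to P.
  Insert 1 (step 1): P = [1];  Q = [1]
  Insert 4 (step 2): P = [1, 4];  Q = [1, 2]
  Insert 8 (step 3): P = [1, 4, 8];  Q = [1, 2, 3]
  Insert 7 (step 4): P = [1, 4, 7] / [8];  Q = [1, 2, 3] / [4]
  Insert 9 (step 5): P = [1, 4, 7, 9] / [8];  Q = [1, 2, 3, 5] / [4]
  Insert 6 (step 6): P = [1, 4, 6, 9] / [7] / [8];  Q = [1, 2, 3, 5] / [4] / [6]
  Insert 2 (step 7): P = [1, 2, 6, 9] / [4] / [7] / [8];  Q = [1, 2, 3, 5] / [4] / [6] / [7]
  Insert 3 (step 8): P = [1, 2, 3, 9] / [4, 6] / [7] / [8];  Q = [1, 2, 3, 5] / [4, 8] / [6] / [7]
  Insert 5 (step 9): P = [1, 2, 3, 5] / [4, 6, 9] / [7] / [8];  Q = [1, 2, 3, 5] / [4, 8, 9] / [6] / [7]
Final shape: (4, 3, 1, 1).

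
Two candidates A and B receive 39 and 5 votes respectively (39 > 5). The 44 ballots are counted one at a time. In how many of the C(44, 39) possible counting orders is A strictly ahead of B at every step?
Strict-lead orderings = 839188

Total orderings of the 44 votes with 39 for A: C(44, 39) = 1086008. By the Bertrand ballot formula (Cycle Lemma / reflection principle), the number of orderings in which A is strictly ahead of B throughout is (p − q)/(p + q) · C(p + q, p) = (39 − 5)/(39 + 5) · 1086008 = 839188.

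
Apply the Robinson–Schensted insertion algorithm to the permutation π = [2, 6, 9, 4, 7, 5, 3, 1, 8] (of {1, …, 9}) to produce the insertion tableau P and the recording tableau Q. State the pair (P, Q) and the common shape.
P = [1, 3, 5, 8] / [2, 7] / [4] / [6] / [9];  Q = [1, 2, 3, 9] / [4, 5] / [6] / [7] / [8];  common shape = (4, 2, 1, 1, 1)

Row-insert the values π_1, π_2, … into P one at a time, bumping the leftmost entry strictly greater than the inserted value down to the next row. The recording tableau Q records, in position (i, j), the step at which that cell was added to P.
  Insert 2 (step 1): P = [2];  Q = [1]
  Insert 6 (step 2): P = [2, 6];  Q = [1, 2]
  Insert 9 (step 3): P = [2, 6, 9];  Q = [1, 2, 3]
  Insert 4 (step 4): P = [2, 4, 9] / [6];  Q = [1, 2, 3] / [4]
  Insert 7 (step 5): P = [2, 4, 7] / [6, 9];  Q = [1, 2, 3] / [4, 5]
  Insert 5 (step 6): P = [2, 4, 5] / [6, 7] / [9];  Q = [1, 2, 3] / [4, 5] / [6]
  Insert 3 (step 7): P = [2, 3, 5] / [4, 7] / [6] / [9];  Q = [1, 2, 3] / [4, 5] / [6] / [7]
  Insert 1 (step 8): P = [1, 3, 5] / [2, 7] / [4] / [6] / [9];  Q = [1, 2, 3] / [4, 5] / [6] / [7] / [8]
  Insert 8 (step 9): P = [1, 3, 5, 8] / [2, 7] / [4] / [6] / [9];  Q = [1, 2, 3, 9] / [4, 5] / [6] / [7] / [8]
Final shape: (4, 2, 1, 1, 1).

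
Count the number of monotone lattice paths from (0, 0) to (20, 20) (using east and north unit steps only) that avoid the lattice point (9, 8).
Number of paths = 104977512640

Total paths from (0, 0) to (20, 20): C(40, 20) = 137846528820. Paths through (9, 8): (paths (0, 0) → (9, 8)) × (paths (9, 8) → (20, 20)) = C(17, 9) · C(23, 11) = 24310 · 1352078 = 32869016180. Avoidance count = 137846528820 − 32869016180 = 104977512640.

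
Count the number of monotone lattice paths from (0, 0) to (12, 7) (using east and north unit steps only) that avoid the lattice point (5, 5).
Number of paths = 41316

Total paths from (0, 0) to (12, 7): C(19, 12) = 50388. Paths through (5, 5): (paths (0, 0) → (5, 5)) × (paths (5, 5) → (12, 7)) = C(10, 5) · C(9, 7) = 252 · 36 = 9072. Avoidance count = 50388 − 9072 = 41316.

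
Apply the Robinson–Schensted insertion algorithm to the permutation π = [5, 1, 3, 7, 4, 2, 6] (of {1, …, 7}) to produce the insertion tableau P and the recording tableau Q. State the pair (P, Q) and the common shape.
P = [1, 2, 4, 6] / [3, 7] / [5];  Q = [1, 3, 4, 7] / [2, 5] / [6];  common shape = (4, 2, 1)

Row-insert the values π_1, π_2, … into P one at a time, bumping the leftmost entry strictly greater than the inserted value down to the next row. The recording tableau Q records, in position (i, j), the step at which that cell was added to P.
  Insert 5 (step 1): P = [5];  Q = [1]
  Insert 1 (step 2): P = [1] / [5];  Q = [1] / [2]
  Insert 3 (step 3): P = [1, 3] / [5];  Q = [1, 3] / [2]
  Insert 7 (step 4): P = [1, 3, 7] / [5];  Q = [1, 3, 4] / [2]
  Insert 4 (step 5): P = [1, 3, 4] / [5, 7];  Q = [1, 3, 4] / [2, 5]
  Insert 2 (step 6): P = [1, 2, 4] / [3, 7] / [5];  Q = [1, 3, 4] / [2, 5] / [6]
  Insert 6 (step 7): P = [1, 2, 4, 6] / [3, 7] / [5];  Q = [1, 3, 4, 7] / [2, 5] / [6]
Final shape: (4, 2, 1).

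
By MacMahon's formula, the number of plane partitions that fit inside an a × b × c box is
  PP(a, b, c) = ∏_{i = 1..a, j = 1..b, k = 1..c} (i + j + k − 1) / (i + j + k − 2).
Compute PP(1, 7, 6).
PP(1, 7, 6) = 1716

Evaluate the triple product over i = 1..1, j = 1..7, k = 1..6. The factors are (2/1) · (3/2) · (4/3) · (5/4) · (6/5) · (7/6) · (3/2) · (4/3) · … (42 factors total). The numerators and denominators telescope so the product is an integer; carrying out the multiplication exactly gives PP(1, 7, 6) = 1716.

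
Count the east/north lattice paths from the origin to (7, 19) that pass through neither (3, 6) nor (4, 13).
Number of paths = 314408

Inclusion–exclusion. Total paths: C(26, 7) = 657800. Through P₁: C(9, 3)·C(17, 4) = 199920. Through P₂: C(17, 4)·C(9, 3) = 199920. Since P₁ is strictly southwest of P₂, a monotone path through both must visit P₁ then P₂; paths through both = C(9, 3)·C(8, 1)·C(9, 3) = 56448. Avoid both = 657800 − 199920 − 199920 + 56448 = 314408.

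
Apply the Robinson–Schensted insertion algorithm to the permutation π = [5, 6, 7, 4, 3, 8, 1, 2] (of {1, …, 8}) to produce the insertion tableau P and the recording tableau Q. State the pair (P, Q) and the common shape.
P = [1, 2, 7, 8] / [3, 6] / [4] / [5];  Q = [1, 2, 3, 6] / [4, 8] / [5] / [7];  common shape = (4, 2, 1, 1)

Row-insert the values π_1, π_2, … into P one at a time, bumping the leftmost entry strictly greater than the inserted value down to the next row. The recording tableau Q records, in position (i, j), the step at which that cell was added to P.
  Insert 5 (step 1): P = [5];  Q = [1]
  Insert 6 (step 2): P = [5, 6];  Q = [1, 2]
  Insert 7 (step 3): P = [5, 6, 7];  Q = [1, 2, 3]
  Insert 4 (step 4): P = [4, 6, 7] / [5];  Q = [1, 2, 3] / [4]
  Insert 3 (step 5): P = [3, 6, 7] / [4] / [5];  Q = [1, 2, 3] / [4] / [5]
  Insert 8 (step 6): P = [3, 6, 7, 8] / [4] / [5];  Q = [1, 2, 3, 6] / [4] / [5]
  Insert 1 (step 7): P = [1, 6, 7, 8] / [3] / [4] / [5];  Q = [1, 2, 3, 6] / [4] / [5] / [7]
  Insert 2 (step 8): P = [1, 2, 7, 8] / [3, 6] / [4] / [5];  Q = [1, 2, 3, 6] / [4, 8] / [5] / [7]
Final shape: (4, 2, 1, 1).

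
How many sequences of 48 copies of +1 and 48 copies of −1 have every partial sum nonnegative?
C_48 = 131327898242169365477991900

These ballot sequences are counted by the Catalan number C_n = (1/(n + 1)) · C(2n, n). For n = 48: C_48 = (1/49) · C(96, 48) = 6435067013866298908421603100/49 = 131327898242169365477991900.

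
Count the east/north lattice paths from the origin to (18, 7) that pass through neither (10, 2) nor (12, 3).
Number of paths = 341788

Inclusion–exclusion. Total paths: C(25, 18) = 480700. Through P₁: C(12, 10)·C(13, 8) = 84942. Through P₂: C(15, 12)·C(10, 6) = 95550. Since P₁ is strictly southwest of P₂, a monotone path through both must visit P₁ then P₂; paths through both = C(12, 10)·C(3, 2)·C(10, 6) = 41580. Avoid both = 480700 − 84942 − 95550 + 41580 = 341788.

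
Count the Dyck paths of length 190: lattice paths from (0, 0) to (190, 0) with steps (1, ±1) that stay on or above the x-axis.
C_95 = 944973797977428207852605870454939596837230758234904050

These Dyck paths are counted by the Catalan number C_n = (1/(n + 1)) · C(2n, n). For n = 95: C_95 = (1/96) · C(190, 95) = 90717484605833107953850163563674201296374152790550788800/96 = 944973797977428207852605870454939596837230758234904050.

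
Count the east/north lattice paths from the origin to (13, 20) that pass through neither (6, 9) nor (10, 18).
Number of paths = 318441970

Inclusion–exclusion. Total paths: C(33, 13) = 573166440. Through P₁: C(15, 6)·C(18, 7) = 159279120. Through P₂: C(28, 10)·C(5, 3) = 131231100. Since P₁ is strictly southwest of P₂, a monotone path through both must visit P₁ then P₂; paths through both = C(15, 6)·C(13, 4)·C(5, 3) = 35785750. Avoid both = 573166440 − 159279120 − 131231100 + 35785750 = 318441970.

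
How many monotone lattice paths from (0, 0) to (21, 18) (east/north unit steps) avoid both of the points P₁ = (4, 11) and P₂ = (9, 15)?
Number of paths = 61370053160

Inclusion–exclusion. Total paths: C(39, 21) = 62359143990. Through P₁: C(15, 4)·C(24, 17) = 472431960. Through P₂: C(24, 9)·C(15, 12) = 594914320. Since P₁ is strictly southwest of P₂, a monotone path through both must visit P₁ then P₂; paths through both = C(15, 4)·C(9, 5)·C(15, 12) = 78255450. Avoid both = 62359143990 − 472431960 − 594914320 + 78255450 = 61370053160.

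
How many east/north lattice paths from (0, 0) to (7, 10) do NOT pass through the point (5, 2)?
Number of paths = 18503

Total paths from (0, 0) to (7, 10): C(17, 7) = 19448. Paths through (5, 2): (paths (0, 0) → (5, 2)) × (paths (5, 2) → (7, 10)) = C(7, 5) · C(10, 2) = 21 · 45 = 945. Avoidance count = 19448 − 945 = 18503.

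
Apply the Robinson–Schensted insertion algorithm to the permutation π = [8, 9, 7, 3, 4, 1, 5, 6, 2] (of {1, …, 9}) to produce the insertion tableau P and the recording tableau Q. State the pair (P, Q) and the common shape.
P = [1, 2, 5, 6] / [3, 4] / [7, 9] / [8];  Q = [1, 2, 7, 8] / [3, 5] / [4, 9] / [6];  common shape = (4, 2, 2, 1)

Row-insert the values π_1, π_2, … into P one at a time, bumping the leftmost entry strictly greater than the inserted value down to the next row. The recording tableau Q records, in position (i, j), the step at which that cell was added to P.
  Insert 8 (step 1): P = [8];  Q = [1]
  Insert 9 (step 2): P = [8, 9];  Q = [1, 2]
  Insert 7 (step 3): P = [7, 9] / [8];  Q = [1, 2] / [3]
  Insert 3 (step 4): P = [3, 9] / [7] / [8];  Q = [1, 2] / [3] / [4]
  Insert 4 (step 5): P = [3, 4] / [7, 9] / [8];  Q = [1, 2] / [3, 5] / [4]
  Insert 1 (step 6): P = [1, 4] / [3, 9] / [7] / [8];  Q = [1, 2] / [3, 5] / [4] / [6]
  Insert 5 (step 7): P = [1, 4, 5] / [3, 9] / [7] / [8];  Q = [1, 2, 7] / [3, 5] / [4] / [6]
  Insert 6 (step 8): P = [1, 4, 5, 6] / [3, 9] / [7] / [8];  Q = [1, 2, 7, 8] / [3, 5] / [4] / [6]
  Insert 2 (step 9): P = [1, 2, 5, 6] / [3, 4] / [7, 9] / [8];  Q = [1, 2, 7, 8] / [3, 5] / [4, 9] / [6]
Final shape: (4, 2, 2, 1).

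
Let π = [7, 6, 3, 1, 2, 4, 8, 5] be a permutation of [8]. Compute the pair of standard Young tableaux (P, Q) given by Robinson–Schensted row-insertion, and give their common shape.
P = [1, 2, 4, 5] / [3, 8] / [6] / [7];  Q = [1, 5, 6, 7] / [2, 8] / [3] / [4];  common shape = (4, 2, 1, 1)

Row-insert the values π_1, π_2, … into P one at a time, bumping the leftmost entry strictly greater than the inserted value down to the next row. The recording tableau Q records, in position (i, j), the step at which that cell was added to P.
  Insert 7 (step 1): P = [7];  Q = [1]
  Insert 6 (step 2): P = [6] / [7];  Q = [1] / [2]
  Insert 3 (step 3): P = [3] / [6] / [7];  Q = [1] / [2] / [3]
  Insert 1 (step 4): P = [1] / [3] / [6] / [7];  Q = [1] / [2] / [3] / [4]
  Insert 2 (step 5): P = [1, 2] / [3] / [6] / [7];  Q = [1, 5] / [2] / [3] / [4]
  Insert 4 (step 6): P = [1, 2, 4] / [3] / [6] / [7];  Q = [1, 5, 6] / [2] / [3] / [4]
  Insert 8 (step 7): P = [1, 2, 4, 8] / [3] / [6] / [7];  Q = [1, 5, 6, 7] / [2] / [3] / [4]
  Insert 5 (step 8): P = [1, 2, 4, 5] / [3, 8] / [6] / [7];  Q = [1, 5, 6, 7] / [2, 8] / [3] / [4]
Final shape: (4, 2, 1, 1).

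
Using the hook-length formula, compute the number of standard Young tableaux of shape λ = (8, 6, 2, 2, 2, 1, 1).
# SYT of shape (8, 6, 2, 2, 2, 1, 1) = 1428499800

Hook-length formula: f^λ = n! / Π hook(c), product over all cells c of the Young diagram. For λ = (8, 6, 2, 2, 2, 1, 1), n = 22 boxes. Hook lengths by row (left-to-right, top-to-bottom): [14, 11, 7, 6, 5, 4, 2, 1]; [11, 8, 4, 3, 2, 1]; [6, 3]; [5, 2]; [4, 1]; [2]; [1]. Product of hooks = 786839961600. So f^λ = 22! / 786839961600 = 1124000727777607680000 / 786839961600 = 1428499800.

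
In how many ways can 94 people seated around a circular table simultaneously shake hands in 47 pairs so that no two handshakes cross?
C_47 = 33868773757191046886429490

These noncrossing handshakes are counted by the Catalan number C_n = (1/(n + 1)) · C(2n, n). For n = 47: C_47 = (1/48) · C(94, 47) = 1625701140345170250548615520/48 = 33868773757191046886429490.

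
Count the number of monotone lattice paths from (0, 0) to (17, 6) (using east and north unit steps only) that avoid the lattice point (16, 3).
Number of paths = 97071

Total paths from (0, 0) to (17, 6): C(23, 17) = 100947. Paths through (16, 3): (paths (0, 0) → (16, 3)) × (paths (16, 3) → (17, 6)) = C(19, 16) · C(4, 1) = 969 · 4 = 3876. Avoidance count = 100947 − 3876 = 97071.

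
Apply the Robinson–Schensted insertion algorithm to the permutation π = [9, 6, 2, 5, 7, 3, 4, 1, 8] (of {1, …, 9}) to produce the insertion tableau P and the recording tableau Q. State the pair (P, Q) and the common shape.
P = [1, 3, 4, 8] / [2, 7] / [5] / [6] / [9];  Q = [1, 4, 5, 9] / [2, 7] / [3] / [6] / [8];  common shape = (4, 2, 1, 1, 1)

Row-insert the values π_1, π_2, … into P one at a time, bumping the leftmost entry strictly greater than the inserted value down to the next row. The recording tableau Q records, in position (i, j), the step at which that cell was added to P.
  Insert 9 (step 1): P = [9];  Q = [1]
  Insert 6 (step 2): P = [6] / [9];  Q = [1] / [2]
  Insert 2 (step 3): P = [2] / [6] / [9];  Q = [1] / [2] / [3]
  Insert 5 (step 4): P = [2, 5] / [6] / [9];  Q = [1, 4] / [2] / [3]
  Insert 7 (step 5): P = [2, 5, 7] / [6] / [9];  Q = [1, 4, 5] / [2] / [3]
  Insert 3 (step 6): P = [2, 3, 7] / [5] / [6] / [9];  Q = [1, 4, 5] / [2] / [3] / [6]
  Insert 4 (step 7): P = [2, 3, 4] / [5, 7] / [6] / [9];  Q = [1, 4, 5] / [2, 7] / [3] / [6]
  Insert 1 (step 8): P = [1, 3, 4] / [2, 7] / [5] / [6] / [9];  Q = [1, 4, 5] / [2, 7] / [3] / [6] / [8]
  Insert 8 (step 9): P = [1, 3, 4, 8] / [2, 7] / [5] / [6] / [9];  Q = [1, 4, 5, 9] / [2, 7] / [3] / [6] / [8]
Final shape: (4, 2, 1, 1, 1).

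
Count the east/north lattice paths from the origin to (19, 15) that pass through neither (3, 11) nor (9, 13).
Number of paths = 1822046892

Inclusion–exclusion. Total paths: C(34, 19) = 1855967520. Through P₁: C(14, 3)·C(20, 16) = 1763580. Through P₂: C(22, 9)·C(12, 10) = 32829720. Since P₁ is strictly southwest of P₂, a monotone path through both must visit P₁ then P₂; paths through both = C(14, 3)·C(8, 6)·C(12, 10) = 672672. Avoid both = 1855967520 − 1763580 − 32829720 + 672672 = 1822046892.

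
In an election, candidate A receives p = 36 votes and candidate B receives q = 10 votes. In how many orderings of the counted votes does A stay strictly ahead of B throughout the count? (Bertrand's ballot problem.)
Strict-lead orderings = 2304024151

Total orderings of the 46 votes with 36 for A: C(46, 36) = 4076350421. By the Bertrand ballot formula (Cycle Lemma / reflection principle), the number of orderings in which A is strictly ahead of B throughout is (p − q)/(p + q) · C(p + q, p) = (36 − 10)/(36 + 10) · 4076350421 = 2304024151.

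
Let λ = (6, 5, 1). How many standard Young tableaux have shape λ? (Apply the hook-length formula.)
# SYT of shape (6, 5, 1) = 1155

Hook-length formula: f^λ = n! / Π hook(c), product over all cells c of the Young diagram. For λ = (6, 5, 1), n = 12 boxes. Hook lengths by row (left-to-right, top-to-bottom): [8, 6, 5, 4, 3, 1]; [6, 4, 3, 2, 1]; [1]. Product of hooks = 414720. So f^λ = 12! / 414720 = 479001600 / 414720 = 1155.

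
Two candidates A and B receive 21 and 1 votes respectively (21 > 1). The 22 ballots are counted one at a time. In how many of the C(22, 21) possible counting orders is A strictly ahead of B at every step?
Strict-lead orderings = 20

Total orderings of the 22 votes with 21 for A: C(22, 21) = 22. By the Bertrand ballot formula (Cycle Lemma / reflection principle), the number of orderings in which A is strictly ahead of B throughout is (p − q)/(p + q) · C(p + q, p) = (21 − 1)/(21 + 1) · 22 = 20.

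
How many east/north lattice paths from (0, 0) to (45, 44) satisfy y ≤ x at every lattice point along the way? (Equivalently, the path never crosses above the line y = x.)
Number of paths = 2257117854077248073253720

By the reflection principle (André's argument), the number of monotone paths to (45, 44) with n ≤ m that never go above y = x is C(89, 45) − C(89, 46) = 51913710643776705684835560 − 49656592789699457611581840 = 2257117854077248073253720.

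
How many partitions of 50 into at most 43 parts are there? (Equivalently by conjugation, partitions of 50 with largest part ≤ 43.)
p(50, parts ≤ 43) = 204196

Use the recurrence p(n, m) = p(n, m−1) + p(n−m, m): either the largest part is < m (count p(n, m−1)) or the largest part is exactly m (remove one copy of m, count p(n−m, m)). With p(0, ·) = 1 this gives p(50, parts ≤ 43) = 204196. (By conjugating Young diagrams, this also counts partitions of 50 into at most 43 parts.)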